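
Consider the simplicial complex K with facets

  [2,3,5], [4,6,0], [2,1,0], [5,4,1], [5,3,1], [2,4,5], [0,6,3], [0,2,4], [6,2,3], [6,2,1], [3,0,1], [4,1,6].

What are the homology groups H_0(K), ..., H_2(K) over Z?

H_0 = Z,  H_1 = Z/2,  H_2 = 0.

K has 7 vertices, 18 edges, 12 triangles.
rank ∂_0 = 0, rank ∂_1 = 6 ⇒ b_0 = 7 − 0 − 6 = 1; all invariant factors of ∂_1 are 1 so no torsion. So H_0 = Z.
rank ∂_1 = 6, rank ∂_2 = 12 ⇒ b_1 = 18 − 6 − 12 = 0; ∂_2 has invariant factor(s) [2] giving torsion. So H_1 = Z/2.
rank ∂_2 = 12, rank ∂_3 = 0 ⇒ b_2 = 12 − 12 − 0 = 0. So H_2 = 0.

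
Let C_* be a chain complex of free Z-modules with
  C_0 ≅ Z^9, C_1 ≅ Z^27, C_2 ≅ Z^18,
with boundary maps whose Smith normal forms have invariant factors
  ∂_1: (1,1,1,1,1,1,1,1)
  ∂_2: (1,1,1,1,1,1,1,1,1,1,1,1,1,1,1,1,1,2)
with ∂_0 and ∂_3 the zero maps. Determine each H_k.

H_0: b_0 = 9 − 0 − 8 = 1; torsion from ∂_1 factors > 1: none. So H_0 ≅ Z.
H_1: b_1 = 27 − 8 − 18 = 1; torsion from ∂_2 factors > 1: [2]. So H_1 ≅ Z × Z/2.
H_2: b_2 = 18 − 18 − 0 = 0; torsion from ∂_3 factors > 1: none. So H_2 ≅ 0.

H_0 ≅ Z,  H_1 ≅ Z × Z/2,  H_2 = 0.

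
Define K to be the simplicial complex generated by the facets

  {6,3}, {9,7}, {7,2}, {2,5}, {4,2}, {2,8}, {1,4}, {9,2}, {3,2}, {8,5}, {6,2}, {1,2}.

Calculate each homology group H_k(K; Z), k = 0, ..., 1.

Take the total order 1 < 2 < 3 < 4 < 5 < 6 < 7 < 8 < 9 on the vertex set. Then K (dimension 1) consists of the simplices:

  0-simplices (9): [1], [2], [3], [4], [5], [6], [7], [8], [9]
  1-simplices (12): [1,2], [1,4], [2,3], [2,4], [2,5], [2,6], [2,7], [2,8], [2,9], [3,6], [5,8], [7,9]

so the chain groups are C_0 ≅ Z^9, C_1 ≅ Z^12.

∂_1: C_1 → C_0 maps an edge to its endpoints' difference, ∂[p,q] = q − p. For instance
  ∂[3,6] = [6] − [3].
The resulting 9×12 matrix has rank 8, and its Smith normal form has invariant factors (1,1,1,1,1,1,1,1).

Computing H_k = (kernel of ∂_k) / (image of ∂_{k+1}):

  H_0: rank C_0 − rank ∂_1 = 9 − 8 = 1, and the invariant factors of ∂_1 are all 1, so H_0 ≅ Z.
  H_1: rank ker ∂_1 − rank ∂_2 = (12 − 8) − 0 = 4, and there is no ∂_2, so H_1 ≅ Z^4.

H_0 ≅ Z,  H_1 ≅ Z^4.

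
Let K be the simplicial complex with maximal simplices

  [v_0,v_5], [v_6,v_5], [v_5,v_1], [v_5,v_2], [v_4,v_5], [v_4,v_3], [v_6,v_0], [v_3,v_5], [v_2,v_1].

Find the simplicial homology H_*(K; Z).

Fix the vertex order v_0 < v_1 < v_2 < v_3 < v_4 < v_5 < v_6 and write every simplex with vertices in increasing order. Then dim K = 1 and the simplices of K are:

  0-simplices (7): [v_0], [v_1], [v_2], [v_3], [v_4], [v_5], [v_6]
  1-simplices (9): [v_0,v_5], [v_0,v_6], [v_1,v_2], [v_1,v_5], [v_2,v_5], [v_3,v_4], [v_3,v_5], [v_4,v_5], [v_5,v_6]

Hence C_0 ≅ Z^7, C_1 ≅ Z^9.

Boundary ∂_1: C_1 → C_0 maps an edge to its endpoints' difference, ∂[p,q] = q − p. For instance
  ∂[v_5,v_6] = [v_6] − [v_5].
The resulting 7×9 matrix has rank 6, and its Smith normal form has invariant factors (1,1,1,1,1,1).

From H_k ≅ ker(∂_k) / im(∂_{k+1}) we obtain:

  H_0: rank C_0 − rank ∂_1 = 7 − 6 = 1, and the invariant factors of ∂_1 are all 1, so H_0 = Z.
  H_1: rank ker ∂_1 − rank ∂_2 = (9 − 6) − 0 = 3, and there is no ∂_2, so H_1 = Z^3.

As a check, the Euler characteristic is 7 − 9 = -2, which agrees with 1 − 3 = -2.
(K is a triangulation of a wedge of 3 circles.)

H_0 ≅ Z,  H_1 ≅ Z^3.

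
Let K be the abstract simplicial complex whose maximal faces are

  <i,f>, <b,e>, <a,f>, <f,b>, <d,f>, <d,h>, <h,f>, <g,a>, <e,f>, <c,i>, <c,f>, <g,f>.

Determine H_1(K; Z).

K has 9 vertices, 12 edges.
rank ∂_1 = 8, rank ∂_2 = 0 ⇒ b_1 = 12 − 8 − 0 = 4. So H_1 = Z^4.

H_1 ≅ Z^4.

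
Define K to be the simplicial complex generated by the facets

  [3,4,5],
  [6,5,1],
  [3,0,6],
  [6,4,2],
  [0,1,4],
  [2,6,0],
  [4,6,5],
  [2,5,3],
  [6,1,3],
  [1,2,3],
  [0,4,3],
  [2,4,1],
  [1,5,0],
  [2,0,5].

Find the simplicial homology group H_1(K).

H_1 ≅ Z^2.

Order the vertices as 0 < 1 < 2 < 3 < 4 < 5 < 6. Listing each simplex with vertices in this order, K has dimension 2 with simplices:

  0-simplices (7): [0], [1], [2], [3], [4], [5], [6]
  1-simplices (21): [0,1], [0,2], [0,3], [0,4], [0,5], [0,6], [1,2], [1,3], [1,4], [1,5], [1,6], [2,3], [2,4], [2,5], [2,6], [3,4], [3,5], [3,6], [4,5], [4,6], [5,6]
  2-simplices (14): [0,1,4], [0,1,5], [0,2,5], [0,2,6], [0,3,4], [0,3,6], [1,2,3], [1,2,4], [1,3,6], [1,5,6], [2,3,5], [2,4,6], [3,4,5], [4,5,6]

so the chain groups are C_0 ≅ Z^7, C_1 ≅ Z^21, C_2 ≅ Z^14.

Boundary ∂_1: C_1 → C_0 sends each edge [p,q] (with p < q) to q − p.
The resulting 7×21 matrix has rank 6, and its Smith normal form has invariant factors (1,1,1,1,1,1).

∂_2: C_2 → C_1 acts by ∂[p,q,r] = [q,r] − [p,r] + [p,q]. For instance
  ∂[1,5,6] = [5,6] − [1,6] + [1,5],
  ∂[0,3,4] = [3,4] − [0,4] + [0,3].
As a 21×14 matrix over Z this has rank 13, with invariant factors (1,1,1,1,1,1,1,1,1,1,1,1,1).

From H_k ≅ ker(∂_k) / im(∂_{k+1}) we obtain:

  H_1: rank ker ∂_1 − rank ∂_2 = (21 − 6) − 13 = 2, and the invariant factors of ∂_2 are all 1, so H_1 ≅ Z^2.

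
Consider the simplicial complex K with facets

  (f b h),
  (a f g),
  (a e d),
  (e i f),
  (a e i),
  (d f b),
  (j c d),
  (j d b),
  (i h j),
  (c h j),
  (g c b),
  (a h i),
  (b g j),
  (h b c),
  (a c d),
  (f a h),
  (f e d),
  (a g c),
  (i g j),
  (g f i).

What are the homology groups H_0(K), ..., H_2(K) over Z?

H_0 ≅ Z,  H_1 ≅ Z ⊕ Z_2,  H_2 = 0.

We work with the vertex ordering a < b < c < d < e < f < g < h < i < j. The simplices of K, each written with vertices in increasing order, are:

  0-simplices (10): a, b, c, d, e, f, g, h, i, j
  1-simplices (30): ac, ad, ae, af, ag, ah, ai, bc, bd, bf, bg, bh, bj, cd, cg, ch, cj, de, df, dj, ef, ei, fg, fh, fi, gi, gj, hi, hj, ij
  2-simplices (20): acd, acg, ade, aei, afg, afh, ahi, bcg, bch, bdf, bdj, bfh, bgj, cdj, chj, def, efi, fgi, gij, hij

giving chain groups C_0 ≅ Z^10, C_1 ≅ Z^30, C_2 ≅ Z^20.

Boundary ∂_1: C_1 → C_0 sends each edge [p,q] (with p < q) to q − p. For instance
  ∂ei = i − e.
The 10×30 boundary matrix has rank 9 and Smith normal form diag(1,1,1,1,1,1,1,1,1).

Boundary ∂_2: C_2 → C_1 maps a triangle to the signed sum of its edges. For instance
  ∂bdj = dj − bj + bd,
  ∂afh = fh − ah + af.
The 30×20 boundary matrix has rank 20 and Smith normal form diag(1,1,1,1,1,1,1,1,1,1,1,1,1,1,1,1,1,1,1,2).

Now H_k = ker ∂_k / im ∂_{k+1}, so:

  H_0: rank C_0 − rank ∂_1 = 10 − 9 = 1, and the invariant factors of ∂_1 are all 1, so H_0 ≅ Z.
  H_1: rank ker ∂_1 − rank ∂_2 = (30 − 9) − 20 = 1, and ∂_2 has invariant factor 2 > 1, so H_1 ≅ Z ⊕ Z_2.
  H_2: rank ker ∂_2 − rank ∂_3 = (20 − 20) − 0 = 0, and there is no ∂_3, so H_2 ≅ 0.

(K is a triangulation of the Klein bottle.)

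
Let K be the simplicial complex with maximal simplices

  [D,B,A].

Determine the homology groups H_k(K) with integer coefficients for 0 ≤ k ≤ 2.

H_0 ≅ Z,  H_1 = 0,  H_2 = 0.

Fix the vertex order A < B < D and write every simplex with vertices in increasing order. Then dim K = 2 and the simplices of K are:

  0-simplices (3): A, B, D
  1-simplices (3): AB, AD, BD
  2-simplices (1): ABD

so the chain groups are C_0 ≅ Z^3, C_1 ≅ Z^3, C_2 ≅ Z^1.

∂_1: C_1 → C_0 maps an edge to its endpoints' difference, ∂[p,q] = q − p. For instance
  ∂AB = B − A.
The 3×3 boundary matrix has rank 2 and Smith normal form diag(1,1).

∂_2: C_2 → C_1 sends each 2-simplex [p,q,r] to [q,r] − [p,r] + [p,q]. For instance
  ∂ABD = BD − AD + AB.
As a 3×1 matrix over Z this has rank 1, with invariant factors (1).

From H_k ≅ ker(∂_k) / im(∂_{k+1}) we obtain:

  H_0: rank C_0 − rank ∂_1 = 3 − 2 = 1, and the invariant factors of ∂_1 are all 1, so H_0 ≅ Z.
  H_1: rank ker ∂_1 − rank ∂_2 = (3 − 2) − 1 = 0, and the invariant factors of ∂_2 are all 1, so H_1 ≅ 0.
  H_2: rank ker ∂_2 − rank ∂_3 = (1 − 1) − 0 = 0, and there is no ∂_3, so H_2 ≅ 0.

As a check, the Euler characteristic is 3 − 3 + 1 = 1, which agrees with 1 − 0 + 0 = 1.
(K is a triangulation of the 2-simplex.)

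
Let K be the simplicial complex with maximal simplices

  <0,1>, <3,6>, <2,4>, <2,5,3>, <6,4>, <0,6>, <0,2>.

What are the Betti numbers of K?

b_0 = 1, b_1 = 2, b_2 = 0.

Order the vertices as 0 < 1 < 2 < 3 < 4 < 5 < 6. Listing each simplex with vertices in this order, K has dimension 2 with simplices:

  0-simplices (7): [0], [1], [2], [3], [4], [5], [6]
  1-simplices (9): [0,1], [0,2], [0,6], [2,3], [2,4], [2,5], [3,5], [3,6], [4,6]
  2-simplices (1): [2,3,5]

Hence C_0 ≅ Z^7, C_1 ≅ Z^9, C_2 ≅ Z^1.

Boundary ∂_1: C_1 → C_0 is given by ∂[p,q] = [q] − [p].
As a 7×9 matrix over Z this has rank 6, with invariant factors (1,1,1,1,1,1).

The boundary map ∂_2: C_2 → C_1 sends each 2-simplex [p,q,r] to [q,r] − [p,r] + [p,q]. For instance
  ∂[2,3,5] = [3,5] − [2,5] + [2,3].
This gives a 9×1 integer matrix of rank 1; reducing to Smith normal form yields diagonal entries (1).

Now H_k = ker ∂_k / im ∂_{k+1}, so:

  H_0: rank C_0 − rank ∂_1 = 7 − 6 = 1, and the invariant factors of ∂_1 are all 1, so H_0 ≅ Z.
  H_1: rank ker ∂_1 − rank ∂_2 = (9 − 6) − 1 = 2, and the invariant factors of ∂_2 are all 1, so H_1 ≅ Z^2.
  H_2: rank ker ∂_2 − rank ∂_3 = (1 − 1) − 0 = 0, and there is no ∂_3, so H_2 ≅ 0.

Hence the Betti numbers are b_0 = 1, b_1 = 2, b_2 = 0.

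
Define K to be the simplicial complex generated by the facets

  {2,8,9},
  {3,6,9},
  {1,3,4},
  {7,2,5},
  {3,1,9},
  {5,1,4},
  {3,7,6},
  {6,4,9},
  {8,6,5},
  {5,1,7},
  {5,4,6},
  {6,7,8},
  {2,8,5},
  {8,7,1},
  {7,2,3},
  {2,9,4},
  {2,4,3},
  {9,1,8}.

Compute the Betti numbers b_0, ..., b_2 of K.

b_0 = 1, b_1 = 1, b_2 = 0.

Order the vertices as 1 < 2 < 3 < 4 < 5 < 6 < 7 < 8 < 9. Listing each simplex with vertices in this order, K has dimension 2 with simplices:

  0-simplices (9): [1], [2], [3], [4], [5], [6], [7], [8], [9]
  1-simplices (27): (27 of them)
  2-simplices (18): [1,3,4], [1,3,9], [1,4,5], [1,5,7], [1,7,8], [1,8,9], [2,3,4], [2,3,7], [2,4,9], [2,5,7], [2,5,8], [2,8,9], [3,6,7], [3,6,9], [4,5,6], [4,6,9], [5,6,8], [6,7,8]

Hence C_0 ≅ Z^9, C_1 ≅ Z^27, C_2 ≅ Z^18.

The boundary map ∂_1: C_1 → C_0 sends each edge [p,q] (with p < q) to q − p.
The resulting 9×27 matrix has rank 8, and its Smith normal form has invariant factors (1,1,1,1,1,1,1,1).

The boundary map ∂_2: C_2 → C_1 acts by ∂[p,q,r] = [q,r] − [p,r] + [p,q]. For instance
  ∂[1,7,8] = [7,8] − [1,8] + [1,7],
  ∂[2,5,7] = [5,7] − [2,7] + [2,5].
The 27×18 boundary matrix has rank 18 and Smith normal form diag(1,1,1,1,1,1,1,1,1,1,1,1,1,1,1,1,1,2).

Computing H_k = (kernel of ∂_k) / (image of ∂_{k+1}):

  H_0: rank C_0 − rank ∂_1 = 9 − 8 = 1, and the invariant factors of ∂_1 are all 1, so H_0 = Z.
  H_1: rank ker ∂_1 − rank ∂_2 = (27 − 8) − 18 = 1, and ∂_2 has invariant factor 2 > 1, so H_1 = Z ⊕ Z/2.
  H_2: rank ker ∂_2 − rank ∂_3 = (18 − 18) − 0 = 0, and there is no ∂_3, so H_2 = 0.

As a check, the Euler characteristic is 9 − 27 + 18 = 0, which agrees with 1 − 1 + 0 = 0.

Hence the Betti numbers are b_0 = 1, b_1 = 1, b_2 = 0.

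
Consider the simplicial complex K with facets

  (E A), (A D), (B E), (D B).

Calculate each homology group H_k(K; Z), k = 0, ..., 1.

Take the total order A < B < D < E on the vertex set. Then K (dimension 1) consists of the simplices:

  0-simplices (4): A, B, D, E
  1-simplices (4): AD, AE, BD, BE

giving chain groups C_0 ≅ Z^4, C_1 ≅ Z^4.

The boundary map ∂_1: C_1 → C_0 sends each edge [p,q] (with p < q) to q − p. For instance
  ∂BD = D − B.
As a 4×4 matrix over Z this has rank 3, with invariant factors (1,1,1).

Now H_k = ker ∂_k / im ∂_{k+1}, so:

  H_0: rank C_0 − rank ∂_1 = 4 − 3 = 1, and the invariant factors of ∂_1 are all 1, so H_0 = Z.
  H_1: rank ker ∂_1 − rank ∂_2 = (4 − 3) − 0 = 1, and there is no ∂_2, so H_1 = Z.

As a check, the Euler characteristic is 4 − 4 = 0, which agrees with 1 − 1 = 0.
(K is a triangulation of the circle S^1.)

H_0 = Z,  H_1 = Z.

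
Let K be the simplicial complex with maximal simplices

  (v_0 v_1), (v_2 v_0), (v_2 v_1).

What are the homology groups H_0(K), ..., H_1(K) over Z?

Take the total order v_0 < v_1 < v_2 on the vertex set. Then K (dimension 1) consists of the simplices:

  0-simplices (3): [v_0], [v_1], [v_2]
  1-simplices (3): [v_0,v_1], [v_0,v_2], [v_1,v_2]

giving chain groups C_0 ≅ Z^3, C_1 ≅ Z^3.

The boundary map ∂_1: C_1 → C_0 is given by ∂[p,q] = [q] − [p]. For instance
  ∂[v_0,v_1] = [v_1] − [v_0].
The resulting 3×3 matrix has rank 2, and its Smith normal form has invariant factors (1,1).

Reading off H_k = ker ∂_k / im ∂_{k+1}:

  H_0: rank C_0 − rank ∂_1 = 3 − 2 = 1, and the invariant factors of ∂_1 are all 1, so H_0 ≅ Z.
  H_1: rank ker ∂_1 − rank ∂_2 = (3 − 2) − 0 = 1, and there is no ∂_2, so H_1 ≅ Z.

As a check, the Euler characteristic is 3 − 3 = 0, which agrees with 1 − 1 = 0.
(K is a triangulation of the circle S^1.)

H_0 ≅ Z,  H_1 ≅ Z.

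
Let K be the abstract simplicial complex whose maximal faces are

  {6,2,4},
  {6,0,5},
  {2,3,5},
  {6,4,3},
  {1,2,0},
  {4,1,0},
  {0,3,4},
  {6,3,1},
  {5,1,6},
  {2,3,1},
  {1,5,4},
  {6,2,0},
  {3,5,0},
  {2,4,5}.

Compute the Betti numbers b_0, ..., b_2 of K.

Fix the vertex order 0 < 1 < 2 < 3 < 4 < 5 < 6 and write every simplex with vertices in increasing order. Then dim K = 2 and the simplices of K are:

  0-simplices (7): [0], [1], [2], [3], [4], [5], [6]
  1-simplices (21): [0,1], [0,2], [0,3], [0,4], [0,5], [0,6], [1,2], [1,3], [1,4], [1,5], [1,6], [2,3], [2,4], [2,5], [2,6], [3,4], [3,5], [3,6], [4,5], [4,6], [5,6]
  2-simplices (14): [0,1,2], [0,1,4], [0,2,6], [0,3,4], [0,3,5], [0,5,6], [1,2,3], [1,3,6], [1,4,5], [1,5,6], [2,3,5], [2,4,5], [2,4,6], [3,4,6]

Hence C_0 ≅ Z^7, C_1 ≅ Z^21, C_2 ≅ Z^14.

∂_1: C_1 → C_0 is given by ∂[p,q] = [q] − [p].
As a 7×21 matrix over Z this has rank 6, with invariant factors (1,1,1,1,1,1).

Boundary ∂_2: C_2 → C_1 maps a triangle to the signed sum of its edges. For instance
  ∂[0,1,2] = [1,2] − [0,2] + [0,1],
  ∂[2,3,5] = [3,5] − [2,5] + [2,3].
The resulting 21×14 matrix has rank 13, and its Smith normal form has invariant factors (1,1,1,1,1,1,1,1,1,1,1,1,1).

Computing H_k = (kernel of ∂_k) / (image of ∂_{k+1}):

  H_0: rank C_0 − rank ∂_1 = 7 − 6 = 1, and the invariant factors of ∂_1 are all 1, so H_0 = Z.
  H_1: rank ker ∂_1 − rank ∂_2 = (21 − 6) − 13 = 2, and the invariant factors of ∂_2 are all 1, so H_1 = Z^2.
  H_2: rank ker ∂_2 − rank ∂_3 = (14 − 13) − 0 = 1, and there is no ∂_3, so H_2 = Z.

Hence the Betti numbers are b_0 = 1, b_1 = 2, b_2 = 1.

b_0 = 1, b_1 = 2, b_2 = 1.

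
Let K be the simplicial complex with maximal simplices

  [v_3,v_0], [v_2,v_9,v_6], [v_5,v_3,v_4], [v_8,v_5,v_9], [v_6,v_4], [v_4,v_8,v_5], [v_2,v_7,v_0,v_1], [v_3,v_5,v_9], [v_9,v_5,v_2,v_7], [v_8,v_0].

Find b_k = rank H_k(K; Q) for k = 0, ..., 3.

Order the vertices as v_0 < v_1 < v_2 < v_3 < v_4 < v_5 < v_6 < v_7 < v_8 < v_9. Listing each simplex with vertices in this order, K has dimension 3 with simplices:

  0-simplices (10): [v_0], [v_1], [v_2], [v_3], [v_4], [v_5], [v_6], [v_7], [v_8], [v_9]
  1-simplices (23): (23 of them)
  2-simplices (13): (13 of them)
  3-simplices (2): [v_0,v_1,v_2,v_7], [v_2,v_5,v_7,v_9]

so the chain groups are C_0 ≅ Z^10, C_1 ≅ Z^23, C_2 ≅ Z^13, C_3 ≅ Z^2.

∂_1: C_1 → C_0 is given by ∂[p,q] = [q] − [p]. For instance
  ∂[v_1,v_2] = [v_2] − [v_1].
This gives a 10×23 integer matrix of rank 9; reducing to Smith normal form yields diagonal entries (1,1,1,1,1,1,1,1,1).

∂_2: C_2 → C_1 acts by ∂[p,q,r] = [q,r] − [p,r] + [p,q]. For instance
  ∂[v_5,v_8,v_9] = [v_8,v_9] − [v_5,v_9] + [v_5,v_8],
  ∂[v_2,v_7,v_9] = [v_7,v_9] − [v_2,v_9] + [v_2,v_7].
The resulting 23×13 matrix has rank 11, and its Smith normal form has invariant factors (1,1,1,1,1,1,1,1,1,1,1).

Boundary ∂_3: C_3 → C_2 sends each 3-simplex σ to the alternating sum Σ_i (−1)^i (σ with its i-th vertex removed). For instance
  ∂[v_2,v_5,v_7,v_9] = [v_5,v_7,v_9] − [v_2,v_7,v_9] + [v_2,v_5,v_9] − [v_2,v_5,v_7],
  ∂[v_0,v_1,v_2,v_7] = [v_1,v_2,v_7] − [v_0,v_2,v_7] + [v_0,v_1,v_7] − [v_0,v_1,v_2].
The 13×2 boundary matrix has rank 2 and Smith normal form diag(1,1).

Computing H_k = (kernel of ∂_k) / (image of ∂_{k+1}):

  H_0: rank C_0 − rank ∂_1 = 10 − 9 = 1, and the invariant factors of ∂_1 are all 1, so H_0 ≅ Z.
  H_1: rank ker ∂_1 − rank ∂_2 = (23 − 9) − 11 = 3, and the invariant factors of ∂_2 are all 1, so H_1 ≅ Z^3.
  H_2: rank ker ∂_2 − rank ∂_3 = (13 − 11) − 2 = 0, and the invariant factors of ∂_3 are all 1, so H_2 ≅ 0.
  H_3: rank ker ∂_3 − rank ∂_4 = (2 − 2) − 0 = 0, and there is no ∂_4, so H_3 ≅ 0.

As a check, the Euler characteristic is 10 − 23 + 13 − 2 = -2, which agrees with 1 − 3 + 0 − 0 = -2.

Hence the Betti numbers are b_0 = 1, b_1 = 3, b_2 = 0, b_3 = 0.

b_0 = 1, b_1 = 3, b_2 = 0, b_3 = 0.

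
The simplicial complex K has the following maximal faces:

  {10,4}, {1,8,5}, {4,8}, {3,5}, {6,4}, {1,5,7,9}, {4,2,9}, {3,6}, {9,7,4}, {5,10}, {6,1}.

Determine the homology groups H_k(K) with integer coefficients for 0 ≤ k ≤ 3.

Fix the vertex order 1 < 2 < 3 < 4 < 5 < 6 < 7 < 8 < 9 < 10 and write every simplex with vertices in increasing order. Then dim K = 3 and the simplices of K are:

  0-simplices (10): [1], [2], [3], [4], [5], [6], [7], [8], [9], [10]
  1-simplices (19): [1,5], [1,6], [1,7], [1,8], [1,9], [2,4], [2,9], [3,5], [3,6], [4,6], [4,7], [4,8], [4,9], [4,10], [5,7], [5,8], [5,9], [5,10], [7,9]
  2-simplices (7): [1,5,7], [1,5,8], [1,5,9], [1,7,9], [2,4,9], [4,7,9], [5,7,9]
  3-simplices (1): [1,5,7,9]

giving chain groups C_0 ≅ Z^10, C_1 ≅ Z^19, C_2 ≅ Z^7, C_3 ≅ Z^1.

∂_1: C_1 → C_0 sends each edge [p,q] (with p < q) to q − p. For instance
  ∂[2,9] = [9] − [2].
This gives a 10×19 integer matrix of rank 9; reducing to Smith normal form yields diagonal entries (1,1,1,1,1,1,1,1,1).

∂_2: C_2 → C_1 sends each 2-simplex [p,q,r] to [q,r] − [p,r] + [p,q]. For instance
  ∂[5,7,9] = [7,9] − [5,9] + [5,7],
  ∂[1,7,9] = [7,9] − [1,9] + [1,7].
This gives a 19×7 integer matrix of rank 6; reducing to Smith normal form yields diagonal entries (1,1,1,1,1,1).

Boundary ∂_3: C_3 → C_2 sends each 3-simplex σ to the alternating sum Σ_i (−1)^i (σ with its i-th vertex removed). For instance
  ∂[1,5,7,9] = [5,7,9] − [1,7,9] + [1,5,9] − [1,5,7].
The resulting 7×1 matrix has rank 1, and its Smith normal form has invariant factors (1).

Reading off H_k = ker ∂_k / im ∂_{k+1}:

  H_0: rank C_0 − rank ∂_1 = 10 − 9 = 1, and the invariant factors of ∂_1 are all 1, so H_0 ≅ Z.
  H_1: rank ker ∂_1 − rank ∂_2 = (19 − 9) − 6 = 4, and the invariant factors of ∂_2 are all 1, so H_1 ≅ Z^4.
  H_2: rank ker ∂_2 − rank ∂_3 = (7 − 6) − 1 = 0, and the invariant factors of ∂_3 are all 1, so H_2 ≅ 0.
  H_3: rank ker ∂_3 − rank ∂_4 = (1 − 1) − 0 = 0, and there is no ∂_4, so H_3 ≅ 0.

H_0 ≅ Z,  H_1 ≅ Z^4,  H_2 = 0,  H_3 = 0.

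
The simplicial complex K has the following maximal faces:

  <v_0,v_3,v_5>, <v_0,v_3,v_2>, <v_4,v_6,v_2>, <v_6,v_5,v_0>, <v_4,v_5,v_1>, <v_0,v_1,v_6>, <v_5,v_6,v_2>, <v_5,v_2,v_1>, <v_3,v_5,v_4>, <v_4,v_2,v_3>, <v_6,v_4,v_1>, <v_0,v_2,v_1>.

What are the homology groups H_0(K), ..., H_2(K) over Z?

H_0 = Z,  H_1 = Z/2,  H_2 = 0.

Order the vertices as v_0 < v_1 < v_2 < v_3 < v_4 < v_5 < v_6. Listing each simplex with vertices in this order, K has dimension 2 with simplices:

  0-simplices (7): [v_0], [v_1], [v_2], [v_3], [v_4], [v_5], [v_6]
  1-simplices (18): (18 of them)
  2-simplices (12): (12 of them)

Hence C_0 ≅ Z^7, C_1 ≅ Z^18, C_2 ≅ Z^12.

∂_1: C_1 → C_0 sends each edge [p,q] (with p < q) to q − p. For instance
  ∂[v_1,v_2] = [v_2] − [v_1].
This gives a 7×18 integer matrix of rank 6; reducing to Smith normal form yields diagonal entries (1,1,1,1,1,1).

The boundary map ∂_2: C_2 → C_1 maps a triangle to the signed sum of its edges. For instance
  ∂[v_0,v_1,v_6] = [v_1,v_6] − [v_0,v_6] + [v_0,v_1],
  ∂[v_1,v_2,v_5] = [v_2,v_5] − [v_1,v_5] + [v_1,v_2].
The resulting 18×12 matrix has rank 12, and its Smith normal form has invariant factors (1,1,1,1,1,1,1,1,1,1,1,2).

Computing H_k = (kernel of ∂_k) / (image of ∂_{k+1}):

  H_0: rank C_0 − rank ∂_1 = 7 − 6 = 1, and the invariant factors of ∂_1 are all 1, so H_0 ≅ Z.
  H_1: rank ker ∂_1 − rank ∂_2 = (18 − 6) − 12 = 0, and ∂_2 has invariant factor 2 > 1, so H_1 ≅ Z/2.
  H_2: rank ker ∂_2 − rank ∂_3 = (12 − 12) − 0 = 0, and there is no ∂_3, so H_2 ≅ 0.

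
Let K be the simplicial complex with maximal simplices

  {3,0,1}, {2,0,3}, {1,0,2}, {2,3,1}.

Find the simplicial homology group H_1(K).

Fix the vertex order 0 < 1 < 2 < 3 and write every simplex with vertices in increasing order. Then dim K = 2 and the simplices of K are:

  0-simplices (4): [0], [1], [2], [3]
  1-simplices (6): [0,1], [0,2], [0,3], [1,2], [1,3], [2,3]
  2-simplices (4): [0,1,2], [0,1,3], [0,2,3], [1,2,3]

so the chain groups are C_0 ≅ Z^4, C_1 ≅ Z^6, C_2 ≅ Z^4.

Boundary ∂_1: C_1 → C_0 sends each edge [p,q] (with p < q) to q − p. For instance
  ∂[0,3] = [3] − [0].
This gives a 4×6 integer matrix of rank 3; reducing to Smith normal form yields diagonal entries (1,1,1).

∂_2: C_2 → C_1 maps a triangle to the signed sum of its edges. For instance
  ∂[0,2,3] = [2,3] − [0,3] + [0,2],
  ∂[0,1,2] = [1,2] − [0,2] + [0,1].
The 6×4 boundary matrix has rank 3 and Smith normal form diag(1,1,1).

Reading off H_k = ker ∂_k / im ∂_{k+1}:

  H_1: rank ker ∂_1 − rank ∂_2 = (6 − 3) − 3 = 0, and the invariant factors of ∂_2 are all 1, so H_1 = 0.

H_1 ≅ 0.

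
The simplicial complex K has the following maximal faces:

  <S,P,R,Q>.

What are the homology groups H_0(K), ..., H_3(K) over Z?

We work with the vertex ordering P < Q < R < S. The simplices of K, each written with vertices in increasing order, are:

  0-simplices (4): P, Q, R, S
  1-simplices (6): PQ, PR, PS, QR, QS, RS
  2-simplices (4): PQR, PQS, PRS, QRS
  3-simplices (1): PQRS

Hence C_0 ≅ Z^4, C_1 ≅ Z^6, C_2 ≅ Z^4, C_3 ≅ Z^1.

Boundary ∂_1: C_1 → C_0 sends each edge [p,q] (with p < q) to q − p.
As a 4×6 matrix over Z this has rank 3, with invariant factors (1,1,1).

The boundary map ∂_2: C_2 → C_1 acts by ∂[p,q,r] = [q,r] − [p,r] + [p,q]. For instance
  ∂QRS = RS − QS + QR,
  ∂PQS = QS − PS + PQ.
As a 6×4 matrix over Z this has rank 3, with invariant factors (1,1,1).

∂_3: C_3 → C_2 sends each 3-simplex σ to the alternating sum Σ_i (−1)^i (σ with its i-th vertex removed). For instance
  ∂PQRS = QRS − PRS + PQS − PQR.
As a 4×1 matrix over Z this has rank 1, with invariant factors (1).

Now H_k = ker ∂_k / im ∂_{k+1}, so:

  H_0: rank C_0 − rank ∂_1 = 4 − 3 = 1, and the invariant factors of ∂_1 are all 1, so H_0 = Z.
  H_1: rank ker ∂_1 − rank ∂_2 = (6 − 3) − 3 = 0, and the invariant factors of ∂_2 are all 1, so H_1 = 0.
  H_2: rank ker ∂_2 − rank ∂_3 = (4 − 3) − 1 = 0, and the invariant factors of ∂_3 are all 1, so H_2 = 0.
  H_3: rank ker ∂_3 − rank ∂_4 = (1 − 1) − 0 = 0, and there is no ∂_4, so H_3 = 0.

(K is a triangulation of the 3-simplex.)

H_0 = Z,  H_1 = 0,  H_2 = 0,  H_3 = 0.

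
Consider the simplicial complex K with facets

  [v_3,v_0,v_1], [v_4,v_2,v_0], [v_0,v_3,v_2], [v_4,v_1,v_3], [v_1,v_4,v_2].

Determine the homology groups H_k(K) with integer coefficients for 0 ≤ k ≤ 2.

Take the total order v_0 < v_1 < v_2 < v_3 < v_4 on the vertex set. Then K (dimension 2) consists of the simplices:

  0-simplices (5): [v_0], [v_1], [v_2], [v_3], [v_4]
  1-simplices (10): [v_0,v_1], [v_0,v_2], [v_0,v_3], [v_0,v_4], [v_1,v_2], [v_1,v_3], [v_1,v_4], [v_2,v_3], [v_2,v_4], [v_3,v_4]
  2-simplices (5): [v_0,v_1,v_3], [v_0,v_2,v_3], [v_0,v_2,v_4], [v_1,v_2,v_4], [v_1,v_3,v_4]

giving chain groups C_0 ≅ Z^5, C_1 ≅ Z^10, C_2 ≅ Z^5.

∂_1: C_1 → C_0 maps an edge to its endpoints' difference, ∂[p,q] = q − p.
This gives a 5×10 integer matrix of rank 4; reducing to Smith normal form yields diagonal entries (1,1,1,1).

The boundary map ∂_2: C_2 → C_1 sends each 2-simplex [p,q,r] to [q,r] − [p,r] + [p,q]. For instance
  ∂[v_1,v_3,v_4] = [v_3,v_4] − [v_1,v_4] + [v_1,v_3],
  ∂[v_0,v_2,v_3] = [v_2,v_3] − [v_0,v_3] + [v_0,v_2].
This gives a 10×5 integer matrix of rank 5; reducing to Smith normal form yields diagonal entries (1,1,1,1,1).

Computing H_k = (kernel of ∂_k) / (image of ∂_{k+1}):

  H_0: rank C_0 − rank ∂_1 = 5 − 4 = 1, and the invariant factors of ∂_1 are all 1, so H_0 = Z.
  H_1: rank ker ∂_1 − rank ∂_2 = (10 − 4) − 5 = 1, and the invariant factors of ∂_2 are all 1, so H_1 = Z.
  H_2: rank ker ∂_2 − rank ∂_3 = (5 − 5) − 0 = 0, and there is no ∂_3, so H_2 = 0.

As a check, the Euler characteristic is 5 − 10 + 5 = 0, which agrees with 1 − 1 + 0 = 0.

H_0 = Z,  H_1 = Z,  H_2 = 0.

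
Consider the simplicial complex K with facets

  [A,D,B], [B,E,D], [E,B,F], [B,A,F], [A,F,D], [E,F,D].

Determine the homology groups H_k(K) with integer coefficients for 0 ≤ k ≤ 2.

Take the total order A < B < D < E < F on the vertex set. Then K (dimension 2) consists of the simplices:

  0-simplices (5): A, B, D, E, F
  1-simplices (9): AB, AD, AF, BD, BE, BF, DE, DF, EF
  2-simplices (6): ABD, ABF, ADF, BDE, BEF, DEF

giving chain groups C_0 ≅ Z^5, C_1 ≅ Z^9, C_2 ≅ Z^6.

Boundary ∂_1: C_1 → C_0 is given by ∂[p,q] = [q] − [p].
The resulting 5×9 matrix has rank 4, and its Smith normal form has invariant factors (1,1,1,1).

The boundary map ∂_2: C_2 → C_1 sends each 2-simplex [p,q,r] to [q,r] − [p,r] + [p,q]. For instance
  ∂ABD = BD − AD + AB,
  ∂BDE = DE − BE + BD.
This gives a 9×6 integer matrix of rank 5; reducing to Smith normal form yields diagonal entries (1,1,1,1,1).

From H_k ≅ ker(∂_k) / im(∂_{k+1}) we obtain:

  H_0: rank C_0 − rank ∂_1 = 5 − 4 = 1, and the invariant factors of ∂_1 are all 1, so H_0 ≅ Z.
  H_1: rank ker ∂_1 − rank ∂_2 = (9 − 4) − 5 = 0, and the invariant factors of ∂_2 are all 1, so H_1 ≅ 0.
  H_2: rank ker ∂_2 − rank ∂_3 = (6 − 5) − 0 = 1, and there is no ∂_3, so H_2 ≅ Z.

(K is a triangulation of the 2-sphere S^2.)

H_0 = Z,  H_1 = 0,  H_2 = Z.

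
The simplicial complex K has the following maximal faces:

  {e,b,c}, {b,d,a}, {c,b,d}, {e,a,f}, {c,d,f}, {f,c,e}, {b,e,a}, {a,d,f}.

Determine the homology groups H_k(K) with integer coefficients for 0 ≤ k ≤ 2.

Order the vertices as a < b < c < d < e < f. Listing each simplex with vertices in this order, K has dimension 2 with simplices:

  0-simplices (6): a, b, c, d, e, f
  1-simplices (12): ab, ad, ae, af, bc, bd, be, cd, ce, cf, df, ef
  2-simplices (8): abd, abe, adf, aef, bcd, bce, cdf, cef

giving chain groups C_0 ≅ Z^6, C_1 ≅ Z^12, C_2 ≅ Z^8.

Boundary ∂_1: C_1 → C_0 is given by ∂[p,q] = [q] − [p].
As a 6×12 matrix over Z this has rank 5, with invariant factors (1,1,1,1,1).

∂_2: C_2 → C_1 sends each 2-simplex [p,q,r] to [q,r] − [p,r] + [p,q]. For instance
  ∂aef = ef − af + ae,
  ∂abd = bd − ad + ab.
The resulting 12×8 matrix has rank 7, and its Smith normal form has invariant factors (1,1,1,1,1,1,1).

Computing H_k = (kernel of ∂_k) / (image of ∂_{k+1}):

  H_0: rank C_0 − rank ∂_1 = 6 − 5 = 1, and the invariant factors of ∂_1 are all 1, so H_0 ≅ Z.
  H_1: rank ker ∂_1 − rank ∂_2 = (12 − 5) − 7 = 0, and the invariant factors of ∂_2 are all 1, so H_1 ≅ 0.
  H_2: rank ker ∂_2 − rank ∂_3 = (8 − 7) − 0 = 1, and there is no ∂_3, so H_2 ≅ Z.

As a check, the Euler characteristic is 6 − 12 + 8 = 2, which agrees with 1 − 0 + 1 = 2.
(K is a triangulation of the 2-sphere S^2.)

H_0 = Z,  H_1 = 0,  H_2 = Z.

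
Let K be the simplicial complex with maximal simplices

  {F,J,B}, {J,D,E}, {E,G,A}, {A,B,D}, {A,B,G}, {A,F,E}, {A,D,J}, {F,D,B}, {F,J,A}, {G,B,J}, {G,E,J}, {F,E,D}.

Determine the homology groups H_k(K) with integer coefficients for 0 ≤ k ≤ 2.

Fix the vertex order A < B < D < E < F < G < J and write every simplex with vertices in increasing order. Then dim K = 2 and the simplices of K are:

  0-simplices (7): A, B, D, E, F, G, J
  1-simplices (18): AB, AD, AE, AF, AG, AJ, BD, BF, BG, BJ, DE, DF, DJ, EF, EG, EJ, FJ, GJ
  2-simplices (12): ABD, ABG, ADJ, AEF, AEG, AFJ, BDF, BFJ, BGJ, DEF, DEJ, EGJ

Hence C_0 ≅ Z^7, C_1 ≅ Z^18, C_2 ≅ Z^12.

Boundary ∂_1: C_1 → C_0 is given by ∂[p,q] = [q] − [p].
The resulting 7×18 matrix has rank 6, and its Smith normal form has invariant factors (1,1,1,1,1,1).

∂_2: C_2 → C_1 acts by ∂[p,q,r] = [q,r] − [p,r] + [p,q]. For instance
  ∂ABD = BD − AD + AB,
  ∂AEF = EF − AF + AE.
This gives a 18×12 integer matrix of rank 12; reducing to Smith normal form yields diagonal entries (1,1,1,1,1,1,1,1,1,1,1,2).

Now H_k = ker ∂_k / im ∂_{k+1}, so:

  H_0: rank C_0 − rank ∂_1 = 7 − 6 = 1, and the invariant factors of ∂_1 are all 1, so H_0 ≅ Z.
  H_1: rank ker ∂_1 − rank ∂_2 = (18 − 6) − 12 = 0, and ∂_2 has invariant factor 2 > 1, so H_1 ≅ Z/2.
  H_2: rank ker ∂_2 − rank ∂_3 = (12 − 12) − 0 = 0, and there is no ∂_3, so H_2 ≅ 0.

As a check, the Euler characteristic is 7 − 18 + 12 = 1, which agrees with 1 − 0 + 0 = 1.
(K is a triangulation of the real projective plane RP^2.)

H_0 ≅ Z,  H_1 ≅ Z/2,  H_2 = 0.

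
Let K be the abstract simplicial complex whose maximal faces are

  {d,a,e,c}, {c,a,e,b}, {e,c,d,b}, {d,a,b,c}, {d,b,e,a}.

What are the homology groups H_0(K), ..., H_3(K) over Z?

Fix the vertex order a < b < c < d < e and write every simplex with vertices in increasing order. Then dim K = 3 and the simplices of K are:

  0-simplices (5): a, b, c, d, e
  1-simplices (10): ab, ac, ad, ae, bc, bd, be, cd, ce, de
  2-simplices (10): abc, abd, abe, acd, ace, ade, bcd, bce, bde, cde
  3-simplices (5): abcd, abce, abde, acde, bcde

Hence C_0 ≅ Z^5, C_1 ≅ Z^10, C_2 ≅ Z^10, C_3 ≅ Z^5.

Boundary ∂_1: C_1 → C_0 sends each edge [p,q] (with p < q) to q − p. For instance
  ∂cd = d − c.
The 5×10 boundary matrix has rank 4 and Smith normal form diag(1,1,1,1).

The boundary map ∂_2: C_2 → C_1 sends each 2-simplex [p,q,r] to [q,r] − [p,r] + [p,q]. For instance
  ∂ace = ce − ae + ac,
  ∂bde = de − be + bd.
The 10×10 boundary matrix has rank 6 and Smith normal form diag(1,1,1,1,1,1).

∂_3: C_3 → C_2 sends each 3-simplex σ to the alternating sum Σ_i (−1)^i (σ with its i-th vertex removed). For instance
  ∂bcde = cde − bde + bce − bcd,
  ∂abcd = bcd − acd + abd − abc.
This gives a 10×5 integer matrix of rank 4; reducing to Smith normal form yields diagonal entries (1,1,1,1).

Reading off H_k = ker ∂_k / im ∂_{k+1}:

  H_0: rank C_0 − rank ∂_1 = 5 − 4 = 1, and the invariant factors of ∂_1 are all 1, so H_0 = Z.
  H_1: rank ker ∂_1 − rank ∂_2 = (10 − 4) − 6 = 0, and the invariant factors of ∂_2 are all 1, so H_1 = 0.
  H_2: rank ker ∂_2 − rank ∂_3 = (10 − 6) − 4 = 0, and the invariant factors of ∂_3 are all 1, so H_2 = 0.
  H_3: rank ker ∂_3 − rank ∂_4 = (5 − 4) − 0 = 1, and there is no ∂_4, so H_3 = Z.

As a check, the Euler characteristic is 5 − 10 + 10 − 5 = 0, which agrees with 1 − 0 + 0 − 1 = 0.

H_0 = Z,  H_1 = 0,  H_2 = 0,  H_3 = Z.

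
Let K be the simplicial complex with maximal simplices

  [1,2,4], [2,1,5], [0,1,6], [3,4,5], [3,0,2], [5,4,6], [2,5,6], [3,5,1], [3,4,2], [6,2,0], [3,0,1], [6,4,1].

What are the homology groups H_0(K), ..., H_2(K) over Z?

Order the vertices as 0 < 1 < 2 < 3 < 4 < 5 < 6. Listing each simplex with vertices in this order, K has dimension 2 with simplices:

  0-simplices (7): [0], [1], [2], [3], [4], [5], [6]
  1-simplices (18): [0,1], [0,2], [0,3], [0,6], [1,2], [1,3], [1,4], [1,5], [1,6], [2,3], [2,4], [2,5], [2,6], [3,4], [3,5], [4,5], [4,6], [5,6]
  2-simplices (12): [0,1,3], [0,1,6], [0,2,3], [0,2,6], [1,2,4], [1,2,5], [1,3,5], [1,4,6], [2,3,4], [2,5,6], [3,4,5], [4,5,6]

so the chain groups are C_0 ≅ Z^7, C_1 ≅ Z^18, C_2 ≅ Z^12.

The boundary map ∂_1: C_1 → C_0 sends each edge [p,q] (with p < q) to q − p.
As a 7×18 matrix over Z this has rank 6, with invariant factors (1,1,1,1,1,1).

Boundary ∂_2: C_2 → C_1 maps a triangle to the signed sum of its edges. For instance
  ∂[1,3,5] = [3,5] − [1,5] + [1,3],
  ∂[1,2,4] = [2,4] − [1,4] + [1,2].
As a 18×12 matrix over Z this has rank 12, with invariant factors (1,1,1,1,1,1,1,1,1,1,1,2).

From H_k ≅ ker(∂_k) / im(∂_{k+1}) we obtain:

  H_0: rank C_0 − rank ∂_1 = 7 − 6 = 1, and the invariant factors of ∂_1 are all 1, so H_0 ≅ Z.
  H_1: rank ker ∂_1 − rank ∂_2 = (18 − 6) − 12 = 0, and ∂_2 has invariant factor 2 > 1, so H_1 ≅ Z/2Z.
  H_2: rank ker ∂_2 − rank ∂_3 = (12 − 12) − 0 = 0, and there is no ∂_3, so H_2 ≅ 0.

(K is a triangulation of the real projective plane RP^2.)

H_0 = Z,  H_1 = Z/2Z,  H_2 = 0.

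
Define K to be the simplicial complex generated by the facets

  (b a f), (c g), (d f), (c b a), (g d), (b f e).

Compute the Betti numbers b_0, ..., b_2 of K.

b_0 = 1, b_1 = 1, b_2 = 0.

Take the total order a < b < c < d < e < f < g on the vertex set. Then K (dimension 2) consists of the simplices:

  0-simplices (7): a, b, c, d, e, f, g
  1-simplices (10): ab, ac, af, bc, be, bf, cg, df, dg, ef
  2-simplices (3): abc, abf, bef

Hence C_0 ≅ Z^7, C_1 ≅ Z^10, C_2 ≅ Z^3.

∂_1: C_1 → C_0 maps an edge to its endpoints' difference, ∂[p,q] = q − p.
As a 7×10 matrix over Z this has rank 6, with invariant factors (1,1,1,1,1,1).

∂_2: C_2 → C_1 maps a triangle to the signed sum of its edges. For instance
  ∂abc = bc − ac + ab,
  ∂abf = bf − af + ab.
The resulting 10×3 matrix has rank 3, and its Smith normal form has invariant factors (1,1,1).

From H_k ≅ ker(∂_k) / im(∂_{k+1}) we obtain:

  H_0: rank C_0 − rank ∂_1 = 7 − 6 = 1, and the invariant factors of ∂_1 are all 1, so H_0 ≅ Z.
  H_1: rank ker ∂_1 − rank ∂_2 = (10 − 6) − 3 = 1, and the invariant factors of ∂_2 are all 1, so H_1 ≅ Z.
  H_2: rank ker ∂_2 − rank ∂_3 = (3 − 3) − 0 = 0, and there is no ∂_3, so H_2 ≅ 0.

As a check, the Euler characteristic is 7 − 10 + 3 = 0, which agrees with 1 − 1 + 0 = 0.

Hence the Betti numbers are b_0 = 1, b_1 = 1, b_2 = 0.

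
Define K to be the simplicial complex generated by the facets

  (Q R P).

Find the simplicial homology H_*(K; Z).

Order the vertices as P < Q < R. Listing each simplex with vertices in this order, K has dimension 2 with simplices:

  0-simplices (3): P, Q, R
  1-simplices (3): PQ, PR, QR
  2-simplices (1): PQR

so the chain groups are C_0 ≅ Z^3, C_1 ≅ Z^3, C_2 ≅ Z^1.

Boundary ∂_1: C_1 → C_0 is given by ∂[p,q] = [q] − [p].
The 3×3 boundary matrix has rank 2 and Smith normal form diag(1,1).

The boundary map ∂_2: C_2 → C_1 sends each 2-simplex [p,q,r] to [q,r] − [p,r] + [p,q]. For instance
  ∂PQR = QR − PR + PQ.
The resulting 3×1 matrix has rank 1, and its Smith normal form has invariant factors (1).

Now H_k = ker ∂_k / im ∂_{k+1}, so:

  H_0: rank C_0 − rank ∂_1 = 3 − 2 = 1, and the invariant factors of ∂_1 are all 1, so H_0 ≅ Z.
  H_1: rank ker ∂_1 − rank ∂_2 = (3 − 2) − 1 = 0, and the invariant factors of ∂_2 are all 1, so H_1 ≅ 0.
  H_2: rank ker ∂_2 − rank ∂_3 = (1 − 1) − 0 = 0, and there is no ∂_3, so H_2 ≅ 0.

As a check, the Euler characteristic is 3 − 3 + 1 = 1, which agrees with 1 − 0 + 0 = 1.

H_0 ≅ Z,  H_1 = 0,  H_2 = 0.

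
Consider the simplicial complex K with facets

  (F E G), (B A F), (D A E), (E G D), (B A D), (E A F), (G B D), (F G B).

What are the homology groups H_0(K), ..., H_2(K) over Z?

H_0 = Z,  H_1 = 0,  H_2 = Z.

Fix the vertex order A < B < D < E < F < G and write every simplex with vertices in increasing order. Then dim K = 2 and the simplices of K are:

  0-simplices (6): A, B, D, E, F, G
  1-simplices (12): AB, AD, AE, AF, BD, BF, BG, DE, DG, EF, EG, FG
  2-simplices (8): ABD, ABF, ADE, AEF, BDG, BFG, DEG, EFG

so the chain groups are C_0 ≅ Z^6, C_1 ≅ Z^12, C_2 ≅ Z^8.

Boundary ∂_1: C_1 → C_0 sends each edge [p,q] (with p < q) to q − p. For instance
  ∂EF = F − E.
This gives a 6×12 integer matrix of rank 5; reducing to Smith normal form yields diagonal entries (1,1,1,1,1).

∂_2: C_2 → C_1 maps a triangle to the signed sum of its edges. For instance
  ∂AEF = EF − AF + AE,
  ∂DEG = EG − DG + DE.
As a 12×8 matrix over Z this has rank 7, with invariant factors (1,1,1,1,1,1,1).

From H_k ≅ ker(∂_k) / im(∂_{k+1}) we obtain:

  H_0: rank C_0 − rank ∂_1 = 6 − 5 = 1, and the invariant factors of ∂_1 are all 1, so H_0 ≅ Z.
  H_1: rank ker ∂_1 − rank ∂_2 = (12 − 5) − 7 = 0, and the invariant factors of ∂_2 are all 1, so H_1 ≅ 0.
  H_2: rank ker ∂_2 − rank ∂_3 = (8 − 7) − 0 = 1, and there is no ∂_3, so H_2 ≅ Z.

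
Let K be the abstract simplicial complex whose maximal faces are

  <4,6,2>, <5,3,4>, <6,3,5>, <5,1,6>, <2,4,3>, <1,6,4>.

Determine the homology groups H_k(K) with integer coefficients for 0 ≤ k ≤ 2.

H_0 = Z,  H_1 = Z,  H_2 = 0.

Fix the vertex order 1 < 2 < 3 < 4 < 5 < 6 and write every simplex with vertices in increasing order. Then dim K = 2 and the simplices of K are:

  0-simplices (6): [1], [2], [3], [4], [5], [6]
  1-simplices (12): [1,4], [1,5], [1,6], [2,3], [2,4], [2,6], [3,4], [3,5], [3,6], [4,5], [4,6], [5,6]
  2-simplices (6): [1,4,6], [1,5,6], [2,3,4], [2,4,6], [3,4,5], [3,5,6]

giving chain groups C_0 ≅ Z^6, C_1 ≅ Z^12, C_2 ≅ Z^6.

∂_1: C_1 → C_0 maps an edge to its endpoints' difference, ∂[p,q] = q − p. For instance
  ∂[2,3] = [3] − [2].
The resulting 6×12 matrix has rank 5, and its Smith normal form has invariant factors (1,1,1,1,1).

∂_2: C_2 → C_1 maps a triangle to the signed sum of its edges. For instance
  ∂[2,4,6] = [4,6] − [2,6] + [2,4],
  ∂[1,4,6] = [4,6] − [1,6] + [1,4].
The resulting 12×6 matrix has rank 6, and its Smith normal form has invariant factors (1,1,1,1,1,1).

Reading off H_k = ker ∂_k / im ∂_{k+1}:

  H_0: rank C_0 − rank ∂_1 = 6 − 5 = 1, and the invariant factors of ∂_1 are all 1, so H_0 = Z.
  H_1: rank ker ∂_1 − rank ∂_2 = (12 − 5) − 6 = 1, and the invariant factors of ∂_2 are all 1, so H_1 = Z.
  H_2: rank ker ∂_2 − rank ∂_3 = (6 − 6) − 0 = 0, and there is no ∂_3, so H_2 = 0.

As a check, the Euler characteristic is 6 − 12 + 6 = 0, which agrees with 1 − 1 + 0 = 0.
(K is a triangulation of the cylinder S^1 x I.)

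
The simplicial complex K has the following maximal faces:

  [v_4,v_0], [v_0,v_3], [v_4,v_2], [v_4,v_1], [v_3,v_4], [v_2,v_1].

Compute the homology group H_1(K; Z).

H_1 = Z^2.

Fix the vertex order v_0 < v_1 < v_2 < v_3 < v_4 and write every simplex with vertices in increasing order. Then dim K = 1 and the simplices of K are:

  0-simplices (5): [v_0], [v_1], [v_2], [v_3], [v_4]
  1-simplices (6): [v_0,v_3], [v_0,v_4], [v_1,v_2], [v_1,v_4], [v_2,v_4], [v_3,v_4]

Hence C_0 ≅ Z^5, C_1 ≅ Z^6.

The boundary map ∂_1: C_1 → C_0 is given by ∂[p,q] = [q] − [p].
As a 5×6 matrix over Z this has rank 4, with invariant factors (1,1,1,1).

From H_k ≅ ker(∂_k) / im(∂_{k+1}) we obtain:

  H_1: rank ker ∂_1 − rank ∂_2 = (6 − 4) − 0 = 2, and there is no ∂_2, so H_1 ≅ Z^2.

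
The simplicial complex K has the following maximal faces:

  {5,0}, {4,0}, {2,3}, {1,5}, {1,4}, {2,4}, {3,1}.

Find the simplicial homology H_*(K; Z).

H_0 ≅ Z,  H_1 ≅ Z^2.

Take the total order 0 < 1 < 2 < 3 < 4 < 5 on the vertex set. Then K (dimension 1) consists of the simplices:

  0-simplices (6): [0], [1], [2], [3], [4], [5]
  1-simplices (7): [0,4], [0,5], [1,3], [1,4], [1,5], [2,3], [2,4]

giving chain groups C_0 ≅ Z^6, C_1 ≅ Z^7.

Boundary ∂_1: C_1 → C_0 is given by ∂[p,q] = [q] − [p]. For instance
  ∂[1,4] = [4] − [1].
The resulting 6×7 matrix has rank 5, and its Smith normal form has invariant factors (1,1,1,1,1).

Reading off H_k = ker ∂_k / im ∂_{k+1}:

  H_0: rank C_0 − rank ∂_1 = 6 − 5 = 1, and the invariant factors of ∂_1 are all 1, so H_0 = Z.
  H_1: rank ker ∂_1 − rank ∂_2 = (7 − 5) − 0 = 2, and there is no ∂_2, so H_1 = Z^2.

As a check, the Euler characteristic is 6 − 7 = -1, which agrees with 1 − 2 = -1.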